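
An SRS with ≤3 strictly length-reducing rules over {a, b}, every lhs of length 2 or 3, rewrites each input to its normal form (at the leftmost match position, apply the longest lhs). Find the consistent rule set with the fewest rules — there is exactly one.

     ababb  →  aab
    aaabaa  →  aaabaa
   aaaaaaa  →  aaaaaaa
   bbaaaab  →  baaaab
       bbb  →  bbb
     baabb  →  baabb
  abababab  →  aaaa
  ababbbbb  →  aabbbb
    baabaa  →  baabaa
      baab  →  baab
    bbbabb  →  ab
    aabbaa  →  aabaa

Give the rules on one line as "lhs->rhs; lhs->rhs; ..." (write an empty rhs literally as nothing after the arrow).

bab->a; bba->ba

  | ababb => aab
  | aaabaa
  | aaaaaaa
  | bbaaaab => baaaab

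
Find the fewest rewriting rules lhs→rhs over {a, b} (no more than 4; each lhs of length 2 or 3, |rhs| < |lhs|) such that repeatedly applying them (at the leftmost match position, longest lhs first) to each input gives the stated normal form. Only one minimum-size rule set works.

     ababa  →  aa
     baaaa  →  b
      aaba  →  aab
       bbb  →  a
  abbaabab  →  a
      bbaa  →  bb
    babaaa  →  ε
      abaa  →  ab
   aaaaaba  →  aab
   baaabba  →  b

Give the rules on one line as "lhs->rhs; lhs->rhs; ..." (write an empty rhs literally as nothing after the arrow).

  | ababa => aa
  | baaaa => baaa => baa => ba => b
  | aaba => aab
  | bbb => a

aaa->; ba->b; bab->; bbb->a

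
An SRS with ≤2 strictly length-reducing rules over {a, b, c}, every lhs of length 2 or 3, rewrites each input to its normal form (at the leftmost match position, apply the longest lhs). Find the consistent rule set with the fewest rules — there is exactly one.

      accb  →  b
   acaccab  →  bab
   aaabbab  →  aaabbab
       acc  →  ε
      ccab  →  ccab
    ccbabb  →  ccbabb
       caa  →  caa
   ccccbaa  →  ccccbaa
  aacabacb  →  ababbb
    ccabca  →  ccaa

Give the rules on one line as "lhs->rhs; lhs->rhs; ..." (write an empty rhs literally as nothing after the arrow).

ac->b; bc->

  | accb => bcb => b
  | acaccab => baccab => bbcab => bab
  | aaabbab
  | acc => bc => ε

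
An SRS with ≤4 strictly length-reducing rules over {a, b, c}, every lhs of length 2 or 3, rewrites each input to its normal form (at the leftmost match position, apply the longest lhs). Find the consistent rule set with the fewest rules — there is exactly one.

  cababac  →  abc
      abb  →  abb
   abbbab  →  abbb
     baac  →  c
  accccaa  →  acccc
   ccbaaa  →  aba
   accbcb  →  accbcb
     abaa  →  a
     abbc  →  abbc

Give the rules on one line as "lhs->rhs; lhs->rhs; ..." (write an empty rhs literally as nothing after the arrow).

baa->; bba->b; ca->c; cba->ab

  | cababac => cbabac => abbac => abc
  | abb
  | abbbab => abbb
  | baac => c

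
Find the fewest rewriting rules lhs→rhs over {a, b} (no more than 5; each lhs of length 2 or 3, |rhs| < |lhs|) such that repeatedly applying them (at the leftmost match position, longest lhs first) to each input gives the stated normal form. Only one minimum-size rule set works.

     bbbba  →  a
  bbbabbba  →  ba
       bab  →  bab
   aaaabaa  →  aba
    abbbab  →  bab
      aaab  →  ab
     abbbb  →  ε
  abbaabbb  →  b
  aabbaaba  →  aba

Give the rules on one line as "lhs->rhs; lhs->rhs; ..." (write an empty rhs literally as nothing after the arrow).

  | bbbba => bbba => bba => a
  | bbbabbba => bbabbba => abbba => ba
  | bab
  | aaaabaa => aaabaa => aabaa => abaa => aba

aa->a; abb->; bb->; bbb->bb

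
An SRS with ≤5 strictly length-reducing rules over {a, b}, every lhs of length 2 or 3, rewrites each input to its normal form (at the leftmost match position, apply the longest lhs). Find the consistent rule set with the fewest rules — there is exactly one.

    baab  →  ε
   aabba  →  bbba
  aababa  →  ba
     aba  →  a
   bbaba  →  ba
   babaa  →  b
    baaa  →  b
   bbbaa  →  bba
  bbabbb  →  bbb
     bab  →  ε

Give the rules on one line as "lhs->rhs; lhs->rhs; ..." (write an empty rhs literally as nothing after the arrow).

  | baab => ab => ε
  | aabba => bbba
  | aababa => bbaba => ba
  | aba => a

aa->b; ab->; baa->a; bab->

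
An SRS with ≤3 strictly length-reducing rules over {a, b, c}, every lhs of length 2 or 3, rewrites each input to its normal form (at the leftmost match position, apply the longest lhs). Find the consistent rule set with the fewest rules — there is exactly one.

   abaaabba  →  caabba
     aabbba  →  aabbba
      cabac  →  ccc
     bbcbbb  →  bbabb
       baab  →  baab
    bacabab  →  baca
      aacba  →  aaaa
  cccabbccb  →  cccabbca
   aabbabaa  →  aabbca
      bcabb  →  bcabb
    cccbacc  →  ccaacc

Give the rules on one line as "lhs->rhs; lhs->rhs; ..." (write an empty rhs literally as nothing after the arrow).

aba->c; cb->a

  | abaaabba => caabba
  | aabbba
  | cabac => ccc
  | bbcbbb => bbabb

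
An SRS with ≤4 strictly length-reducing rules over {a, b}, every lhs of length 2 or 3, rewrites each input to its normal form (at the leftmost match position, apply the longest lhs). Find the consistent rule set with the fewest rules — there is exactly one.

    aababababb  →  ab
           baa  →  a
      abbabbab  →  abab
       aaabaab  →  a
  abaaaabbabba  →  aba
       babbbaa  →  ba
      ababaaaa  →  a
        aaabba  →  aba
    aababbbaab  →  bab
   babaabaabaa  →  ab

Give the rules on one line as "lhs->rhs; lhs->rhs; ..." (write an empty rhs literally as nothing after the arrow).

aa->b; abb->bb; bb->a

  | aababababb => bbabababb => aabababb => bbababb => aababb => bbabb => aabb => bbb => ab
  | baa => bb => a
  | abbabbab => bbabbab => aabbab => bbbab => abab
  | aaabaab => babaab => babbb => bbbb => abb => bb => a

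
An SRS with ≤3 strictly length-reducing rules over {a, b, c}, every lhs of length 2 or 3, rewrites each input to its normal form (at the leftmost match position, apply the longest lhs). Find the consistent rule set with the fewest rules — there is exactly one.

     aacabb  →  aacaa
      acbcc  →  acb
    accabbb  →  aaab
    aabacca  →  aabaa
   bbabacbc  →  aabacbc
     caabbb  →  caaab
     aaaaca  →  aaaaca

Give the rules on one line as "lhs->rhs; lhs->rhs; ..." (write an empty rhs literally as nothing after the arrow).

bb->a; cc->

  | aacabb => aacaa
  | acbcc => acb
  | accabbb => aabbb => aaab
  | aabacca => aabaa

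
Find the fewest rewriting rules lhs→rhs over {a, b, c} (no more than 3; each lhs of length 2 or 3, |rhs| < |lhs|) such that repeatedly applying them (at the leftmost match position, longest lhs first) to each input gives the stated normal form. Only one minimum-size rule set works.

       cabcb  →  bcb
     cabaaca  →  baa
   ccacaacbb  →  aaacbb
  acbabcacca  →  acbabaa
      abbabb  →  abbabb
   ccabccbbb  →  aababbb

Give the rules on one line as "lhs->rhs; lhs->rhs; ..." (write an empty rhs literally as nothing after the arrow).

ca->; cc->a

  | cabcb => bcb
  | cabaaca => baaca => baa
  | ccacaacbb => aacaacbb => aaacbb
  | acbabcacca => acbabcca => acbabaa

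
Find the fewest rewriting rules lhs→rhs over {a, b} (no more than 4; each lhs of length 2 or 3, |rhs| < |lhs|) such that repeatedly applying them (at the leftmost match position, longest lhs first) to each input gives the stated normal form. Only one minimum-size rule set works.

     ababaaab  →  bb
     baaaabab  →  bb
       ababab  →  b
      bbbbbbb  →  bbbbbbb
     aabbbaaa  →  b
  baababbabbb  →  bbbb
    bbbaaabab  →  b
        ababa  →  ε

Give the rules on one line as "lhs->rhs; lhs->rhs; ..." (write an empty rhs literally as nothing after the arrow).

aab->bb; ab->b; ba->

  | ababaaab => babaaab => baaab => aab => bb
  | baaaabab => aaabab => abbab => bbab => bb
  | ababab => babab => bab => b
  | bbbbbbb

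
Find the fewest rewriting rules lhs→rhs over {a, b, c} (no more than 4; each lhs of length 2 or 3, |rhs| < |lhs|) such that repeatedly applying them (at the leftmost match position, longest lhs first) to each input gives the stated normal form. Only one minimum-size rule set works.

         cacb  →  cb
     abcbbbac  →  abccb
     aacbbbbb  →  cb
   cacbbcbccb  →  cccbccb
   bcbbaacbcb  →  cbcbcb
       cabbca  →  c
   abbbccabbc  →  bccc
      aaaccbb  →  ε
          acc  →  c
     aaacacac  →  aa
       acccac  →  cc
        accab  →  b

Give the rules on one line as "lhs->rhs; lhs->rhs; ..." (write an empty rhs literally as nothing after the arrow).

  | cacb => cb
  | abcbbbac => abccbac => abccb
  | aacbbbbb => abbbbb => acbbb => bbb => cb
  | cacbbcbccb => cbbcbccb => cccbccb

ac->; bb->c; bca->cb; ca->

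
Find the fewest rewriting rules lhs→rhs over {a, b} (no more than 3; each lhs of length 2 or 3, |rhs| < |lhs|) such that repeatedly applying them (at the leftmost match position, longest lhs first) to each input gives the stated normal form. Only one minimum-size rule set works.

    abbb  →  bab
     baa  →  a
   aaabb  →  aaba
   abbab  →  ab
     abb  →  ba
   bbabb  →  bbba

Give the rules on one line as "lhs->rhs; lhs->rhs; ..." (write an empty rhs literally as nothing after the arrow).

abb->ba; baa->a

  | abbb => bab
  | baa => a
  | aaabb => aaba
  | abbab => baab => ab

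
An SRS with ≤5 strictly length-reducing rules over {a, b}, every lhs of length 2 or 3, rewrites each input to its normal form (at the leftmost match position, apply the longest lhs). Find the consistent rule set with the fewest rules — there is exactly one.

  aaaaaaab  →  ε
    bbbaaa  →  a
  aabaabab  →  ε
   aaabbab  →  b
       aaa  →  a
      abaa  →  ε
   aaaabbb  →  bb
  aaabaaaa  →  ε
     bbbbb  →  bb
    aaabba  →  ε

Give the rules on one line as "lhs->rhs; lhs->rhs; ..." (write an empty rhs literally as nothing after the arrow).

aa->; ab->; ba->; bbb->bb

  | aaaaaaab => aaaaab => aaab => ab => ε
  | bbbaaa => bbaaa => baa => a
  | aabaabab => baabab => abab => ab => ε
  | aaabbab => abbab => bab => b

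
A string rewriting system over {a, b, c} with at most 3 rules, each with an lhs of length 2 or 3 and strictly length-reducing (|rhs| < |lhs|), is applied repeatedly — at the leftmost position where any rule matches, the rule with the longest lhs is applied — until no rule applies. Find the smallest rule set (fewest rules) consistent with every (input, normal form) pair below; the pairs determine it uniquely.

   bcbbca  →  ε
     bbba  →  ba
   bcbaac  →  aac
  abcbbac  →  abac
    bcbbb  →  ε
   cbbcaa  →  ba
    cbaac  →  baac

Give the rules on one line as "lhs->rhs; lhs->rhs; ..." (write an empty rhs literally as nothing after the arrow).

bb->; ca->b; cb->b

  | bcbbca => bbbca => bca => bb => ε
  | bbba => ba
  | bcbaac => bbaac => aac
  | abcbbac => abbbac => abac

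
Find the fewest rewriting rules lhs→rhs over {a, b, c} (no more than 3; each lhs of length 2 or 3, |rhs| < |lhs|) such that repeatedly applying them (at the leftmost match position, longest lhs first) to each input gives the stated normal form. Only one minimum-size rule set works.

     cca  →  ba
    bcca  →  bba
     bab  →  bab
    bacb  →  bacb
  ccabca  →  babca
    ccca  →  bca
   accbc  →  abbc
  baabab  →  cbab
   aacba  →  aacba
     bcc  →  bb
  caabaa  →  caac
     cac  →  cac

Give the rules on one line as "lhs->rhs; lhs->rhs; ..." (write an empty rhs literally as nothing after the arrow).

baa->c; cc->b

  | cca => ba
  | bcca => bba
  | bab
  | bacb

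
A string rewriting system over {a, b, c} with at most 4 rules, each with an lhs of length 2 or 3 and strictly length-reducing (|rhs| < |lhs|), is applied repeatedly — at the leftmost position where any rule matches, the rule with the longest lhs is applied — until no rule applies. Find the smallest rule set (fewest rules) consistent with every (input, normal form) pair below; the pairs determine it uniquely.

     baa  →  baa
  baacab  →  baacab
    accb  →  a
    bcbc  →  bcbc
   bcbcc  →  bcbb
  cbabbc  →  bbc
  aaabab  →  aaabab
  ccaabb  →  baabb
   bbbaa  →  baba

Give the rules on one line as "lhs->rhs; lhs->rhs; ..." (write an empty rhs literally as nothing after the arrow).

bba->ab; cba->; cc->b; ccb->

  | baa
  | baacab
  | accb => a
  | bcbc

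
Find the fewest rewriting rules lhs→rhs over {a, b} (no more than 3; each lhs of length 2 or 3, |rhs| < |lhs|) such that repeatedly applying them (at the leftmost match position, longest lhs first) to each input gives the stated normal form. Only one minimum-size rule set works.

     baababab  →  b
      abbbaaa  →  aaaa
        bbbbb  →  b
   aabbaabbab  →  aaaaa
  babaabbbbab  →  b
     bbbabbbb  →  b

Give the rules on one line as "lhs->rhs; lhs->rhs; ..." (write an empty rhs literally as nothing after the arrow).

ab->a; ba->b; bb->b

  | baababab => bababab => bbabab => babab => bbab => bab => bb => b
  | abbbaaa => abbaaa => abaaa => aaaa
  | bbbbb => bbbb => bbb => bb => b
  | aabbaabbab => aabaabbab => aaaabbab => aaaabab => aaaaab => aaaaa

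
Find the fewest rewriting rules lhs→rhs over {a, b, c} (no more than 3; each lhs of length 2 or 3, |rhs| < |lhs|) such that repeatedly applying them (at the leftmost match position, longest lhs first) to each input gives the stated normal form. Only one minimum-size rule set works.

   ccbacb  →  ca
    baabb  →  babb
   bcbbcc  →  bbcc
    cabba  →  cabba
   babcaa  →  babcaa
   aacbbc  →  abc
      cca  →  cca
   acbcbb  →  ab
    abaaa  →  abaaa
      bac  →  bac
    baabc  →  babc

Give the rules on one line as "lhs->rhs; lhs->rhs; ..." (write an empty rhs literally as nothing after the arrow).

aab->ab; cb->

  | ccbacb => cacb => ca
  | baabb => babb
  | bcbbcc => bbcc
  | cabba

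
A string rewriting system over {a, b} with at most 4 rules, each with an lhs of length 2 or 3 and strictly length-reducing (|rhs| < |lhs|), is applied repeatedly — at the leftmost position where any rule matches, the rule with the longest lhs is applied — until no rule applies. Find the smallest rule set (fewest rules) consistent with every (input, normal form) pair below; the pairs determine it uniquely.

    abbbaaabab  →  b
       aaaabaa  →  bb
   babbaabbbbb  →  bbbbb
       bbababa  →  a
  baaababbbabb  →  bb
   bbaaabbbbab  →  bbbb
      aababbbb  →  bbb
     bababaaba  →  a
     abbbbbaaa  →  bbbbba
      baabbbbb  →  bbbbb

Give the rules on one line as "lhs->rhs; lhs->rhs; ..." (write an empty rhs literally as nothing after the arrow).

aa->b; aab->; ab->; bab->

  | abbbaaabab => bbaaabab => bbbabab => bbab => b
  | aaaabaa => baabaa => baa => bb
  | babbaabbbbb => baabbbbb => bbbbb
  | bbababa => baba => a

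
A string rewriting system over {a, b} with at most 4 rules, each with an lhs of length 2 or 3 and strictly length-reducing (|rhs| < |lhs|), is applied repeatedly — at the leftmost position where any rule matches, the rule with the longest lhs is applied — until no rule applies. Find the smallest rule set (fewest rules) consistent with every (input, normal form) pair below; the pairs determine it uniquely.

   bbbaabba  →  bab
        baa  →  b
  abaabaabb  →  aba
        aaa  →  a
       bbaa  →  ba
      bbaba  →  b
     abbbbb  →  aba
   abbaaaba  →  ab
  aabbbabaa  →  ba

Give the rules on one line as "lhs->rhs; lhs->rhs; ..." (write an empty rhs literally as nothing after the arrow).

  | bbbaabba => baaabba => babba => bab
  | baa => b
  | abaabaabb => abbaabb => ababb => aba
  | aaa => a

aa->; bb->; bba->b; bbb->ba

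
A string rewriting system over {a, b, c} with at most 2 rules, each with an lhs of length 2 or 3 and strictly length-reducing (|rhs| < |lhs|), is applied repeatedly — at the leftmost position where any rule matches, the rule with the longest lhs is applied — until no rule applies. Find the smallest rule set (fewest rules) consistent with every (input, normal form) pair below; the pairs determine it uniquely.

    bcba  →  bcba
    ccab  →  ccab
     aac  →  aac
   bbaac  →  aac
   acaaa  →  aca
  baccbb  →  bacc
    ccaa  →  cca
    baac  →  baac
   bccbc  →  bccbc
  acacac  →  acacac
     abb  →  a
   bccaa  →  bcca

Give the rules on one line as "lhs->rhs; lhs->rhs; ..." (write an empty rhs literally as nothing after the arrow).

bb->; caa->ca

  | bcba
  | ccab
  | aac
  | bbaac => aac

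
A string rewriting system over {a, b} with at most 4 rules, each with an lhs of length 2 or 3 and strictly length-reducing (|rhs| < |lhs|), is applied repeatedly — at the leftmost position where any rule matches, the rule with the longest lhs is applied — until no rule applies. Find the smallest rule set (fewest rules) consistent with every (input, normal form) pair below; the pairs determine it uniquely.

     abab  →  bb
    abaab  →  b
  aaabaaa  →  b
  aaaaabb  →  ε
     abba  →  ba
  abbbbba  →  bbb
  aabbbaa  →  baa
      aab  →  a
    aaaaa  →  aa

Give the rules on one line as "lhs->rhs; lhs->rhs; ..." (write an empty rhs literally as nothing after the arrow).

  | abab => bb
  | abaab => bab => b
  | aaabaaa => baaa => b
  | aaaaabb => aabb => ab => ε

aaa->; ab->; aba->b; bba->b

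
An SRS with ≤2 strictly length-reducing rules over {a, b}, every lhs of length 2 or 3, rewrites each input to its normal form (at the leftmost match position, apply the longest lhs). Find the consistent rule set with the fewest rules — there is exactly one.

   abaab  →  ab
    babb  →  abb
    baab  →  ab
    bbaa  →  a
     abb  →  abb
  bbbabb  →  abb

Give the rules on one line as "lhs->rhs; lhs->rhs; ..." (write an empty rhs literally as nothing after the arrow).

  | abaab => aaab => aab => ab
  | babb => abb
  | baab => aab => ab
  | bbaa => baa => aa => a

aa->a; ba->a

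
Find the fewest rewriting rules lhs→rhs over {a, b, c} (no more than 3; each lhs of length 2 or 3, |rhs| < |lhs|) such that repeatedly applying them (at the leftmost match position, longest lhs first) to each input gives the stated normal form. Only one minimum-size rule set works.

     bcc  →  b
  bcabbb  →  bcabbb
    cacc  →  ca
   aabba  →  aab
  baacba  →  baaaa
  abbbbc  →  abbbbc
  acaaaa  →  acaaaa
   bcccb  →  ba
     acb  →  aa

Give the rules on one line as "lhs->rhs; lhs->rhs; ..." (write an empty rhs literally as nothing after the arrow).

  | bcc => b
  | bcabbb
  | cacc => ca
  | aabba => aab

bba->b; cb->a; cc->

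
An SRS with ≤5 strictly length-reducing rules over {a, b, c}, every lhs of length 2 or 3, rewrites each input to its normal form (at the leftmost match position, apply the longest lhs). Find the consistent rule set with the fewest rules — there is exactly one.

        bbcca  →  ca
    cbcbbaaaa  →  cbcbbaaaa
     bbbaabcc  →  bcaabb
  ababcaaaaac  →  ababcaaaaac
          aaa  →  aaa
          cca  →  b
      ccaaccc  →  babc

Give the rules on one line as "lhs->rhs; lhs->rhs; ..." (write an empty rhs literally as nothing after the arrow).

  | bbcca => ca
  | cbcbbaaaa
  | bbbaabcc => bcaabcc => bcaabb
  | ababcaaaaac

bbb->bc; bbc->; cc->b; cca->b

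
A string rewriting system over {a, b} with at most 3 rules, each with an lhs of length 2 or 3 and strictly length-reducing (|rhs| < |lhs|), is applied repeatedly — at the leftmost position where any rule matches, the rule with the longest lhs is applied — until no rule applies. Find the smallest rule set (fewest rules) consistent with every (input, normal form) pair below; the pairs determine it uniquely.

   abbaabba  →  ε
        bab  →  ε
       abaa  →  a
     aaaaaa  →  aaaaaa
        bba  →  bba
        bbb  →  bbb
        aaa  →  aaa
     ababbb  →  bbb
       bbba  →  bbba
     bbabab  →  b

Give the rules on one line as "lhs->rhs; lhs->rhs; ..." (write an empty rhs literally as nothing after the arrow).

  | abbaabba => baabba => baba => aba => ε
  | bab => ab => ε
  | abaa => a
  | aaaaaa

ab->; aba->; bab->ab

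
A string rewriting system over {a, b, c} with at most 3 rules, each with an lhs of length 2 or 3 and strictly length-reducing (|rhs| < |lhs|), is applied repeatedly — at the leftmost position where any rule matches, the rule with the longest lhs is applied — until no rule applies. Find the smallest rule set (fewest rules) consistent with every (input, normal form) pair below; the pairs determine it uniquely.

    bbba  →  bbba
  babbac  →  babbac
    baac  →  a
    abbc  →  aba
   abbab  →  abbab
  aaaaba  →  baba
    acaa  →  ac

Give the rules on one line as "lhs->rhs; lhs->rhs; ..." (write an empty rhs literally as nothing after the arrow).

  | bbba
  | babbac
  | baac => bc => a
  | abbc => aba

aa->; aaa->b; bc->a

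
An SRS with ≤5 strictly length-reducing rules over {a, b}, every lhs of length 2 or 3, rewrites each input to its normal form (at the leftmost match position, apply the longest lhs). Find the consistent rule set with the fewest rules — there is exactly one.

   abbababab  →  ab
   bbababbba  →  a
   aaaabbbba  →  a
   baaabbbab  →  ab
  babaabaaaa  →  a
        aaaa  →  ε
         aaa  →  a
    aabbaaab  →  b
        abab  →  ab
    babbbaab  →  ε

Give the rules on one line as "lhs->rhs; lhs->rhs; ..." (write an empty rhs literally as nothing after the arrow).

aa->; ba->; baa->b; bb->a

  | abbababab => aaababab => ababab => abab => ab
  | bbababbba => aababbba => babbba => bbba => aba => a
  | aaaabbbba => aabbbba => bbbba => abba => aaa => a
  | baaabbbab => babbbab => bbbab => abab => ab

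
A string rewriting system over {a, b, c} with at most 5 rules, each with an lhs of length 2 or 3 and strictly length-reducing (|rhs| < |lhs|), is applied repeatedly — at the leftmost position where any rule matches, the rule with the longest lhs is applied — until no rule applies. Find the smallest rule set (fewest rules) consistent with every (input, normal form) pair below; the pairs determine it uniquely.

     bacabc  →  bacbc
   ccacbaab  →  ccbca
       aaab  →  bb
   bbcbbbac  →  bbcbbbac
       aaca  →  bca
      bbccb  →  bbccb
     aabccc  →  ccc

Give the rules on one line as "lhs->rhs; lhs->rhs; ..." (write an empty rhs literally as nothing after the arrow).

  | bacabc => bacbc
  | ccacbaab => ccbaab => ccbca
  | aaab => bab => bb
  | bbcbbbac

aa->b; aab->ca; ab->b; cac->c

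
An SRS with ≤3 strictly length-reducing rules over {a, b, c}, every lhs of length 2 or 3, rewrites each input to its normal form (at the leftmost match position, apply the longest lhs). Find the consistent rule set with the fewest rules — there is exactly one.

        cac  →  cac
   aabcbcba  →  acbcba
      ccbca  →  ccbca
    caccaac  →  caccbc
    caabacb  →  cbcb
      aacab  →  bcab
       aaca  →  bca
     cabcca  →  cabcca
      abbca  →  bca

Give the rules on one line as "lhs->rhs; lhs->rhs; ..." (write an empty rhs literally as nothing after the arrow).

  | cac
  | aabcbcba => bbcbcba => acbcba
  | ccbca
  | caccaac => caccbc

aa->b; bb->a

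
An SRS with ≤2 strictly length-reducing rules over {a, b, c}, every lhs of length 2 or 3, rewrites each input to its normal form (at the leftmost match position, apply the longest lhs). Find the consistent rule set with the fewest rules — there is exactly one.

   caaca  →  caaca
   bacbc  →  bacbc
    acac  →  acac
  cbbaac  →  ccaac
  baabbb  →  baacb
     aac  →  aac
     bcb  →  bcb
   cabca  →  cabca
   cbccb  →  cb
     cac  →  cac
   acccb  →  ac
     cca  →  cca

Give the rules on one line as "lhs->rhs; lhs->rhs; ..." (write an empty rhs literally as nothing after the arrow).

  | caaca
  | bacbc
  | acac
  | cbbaac => ccaac

bb->c; ccb->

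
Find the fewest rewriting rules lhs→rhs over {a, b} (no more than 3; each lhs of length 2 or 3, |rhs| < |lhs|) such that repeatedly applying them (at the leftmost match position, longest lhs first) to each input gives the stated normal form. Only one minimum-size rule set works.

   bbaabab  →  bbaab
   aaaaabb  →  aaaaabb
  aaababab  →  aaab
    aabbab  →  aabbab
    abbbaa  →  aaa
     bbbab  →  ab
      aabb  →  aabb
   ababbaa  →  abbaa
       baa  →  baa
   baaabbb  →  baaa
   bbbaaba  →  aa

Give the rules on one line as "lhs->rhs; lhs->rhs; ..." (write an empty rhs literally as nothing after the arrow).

  | bbaabab => bbaab
  | aaaaabb
  | aaababab => aaabab => aaab
  | aabbab

aba->a; bbb->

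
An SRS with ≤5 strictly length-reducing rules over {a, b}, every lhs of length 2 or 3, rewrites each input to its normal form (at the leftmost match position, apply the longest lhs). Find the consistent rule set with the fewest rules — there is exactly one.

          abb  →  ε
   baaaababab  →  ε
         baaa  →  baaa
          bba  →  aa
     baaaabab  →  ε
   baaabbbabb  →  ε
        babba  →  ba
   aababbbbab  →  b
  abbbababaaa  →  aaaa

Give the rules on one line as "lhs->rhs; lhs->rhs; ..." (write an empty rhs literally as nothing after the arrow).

  | abb => bb => ε
  | baaaababab => baaabab => baab => bab => bb => ε
  | baaa
  | bba => aa

ab->b; aba->; bb->; bba->aa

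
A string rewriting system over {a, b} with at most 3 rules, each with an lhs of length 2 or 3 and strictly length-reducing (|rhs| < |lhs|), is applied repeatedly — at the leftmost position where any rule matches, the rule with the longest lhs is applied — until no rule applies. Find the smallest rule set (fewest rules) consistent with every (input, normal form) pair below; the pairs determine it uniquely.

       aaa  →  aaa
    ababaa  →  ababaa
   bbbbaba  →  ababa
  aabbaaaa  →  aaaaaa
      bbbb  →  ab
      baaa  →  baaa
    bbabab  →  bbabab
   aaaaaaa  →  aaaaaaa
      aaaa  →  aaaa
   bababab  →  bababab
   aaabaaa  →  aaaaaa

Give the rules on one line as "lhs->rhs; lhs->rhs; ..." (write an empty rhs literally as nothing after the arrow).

aab->aa; bbb->a

  | aaa
  | ababaa
  | bbbbaba => ababa
  | aabbaaaa => aabaaaa => aaaaaa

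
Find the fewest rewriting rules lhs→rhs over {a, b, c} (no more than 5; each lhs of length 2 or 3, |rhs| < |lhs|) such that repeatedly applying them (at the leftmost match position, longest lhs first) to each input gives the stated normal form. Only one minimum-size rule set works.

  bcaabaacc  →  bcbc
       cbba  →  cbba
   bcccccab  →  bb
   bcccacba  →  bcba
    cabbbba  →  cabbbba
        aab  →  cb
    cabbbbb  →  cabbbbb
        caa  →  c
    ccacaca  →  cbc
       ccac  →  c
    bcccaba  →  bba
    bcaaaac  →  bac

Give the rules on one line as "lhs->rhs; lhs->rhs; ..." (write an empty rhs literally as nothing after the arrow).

aa->c; aca->bc; cc->c; cca->

  | bcaabaacc => bccbaacc => bcbaacc => bcbccc => bcbcc => bcbc
  | cbba
  | bcccccab => bccccab => bcccab => bccab => bb
  | bcccacba => bccacba => bcba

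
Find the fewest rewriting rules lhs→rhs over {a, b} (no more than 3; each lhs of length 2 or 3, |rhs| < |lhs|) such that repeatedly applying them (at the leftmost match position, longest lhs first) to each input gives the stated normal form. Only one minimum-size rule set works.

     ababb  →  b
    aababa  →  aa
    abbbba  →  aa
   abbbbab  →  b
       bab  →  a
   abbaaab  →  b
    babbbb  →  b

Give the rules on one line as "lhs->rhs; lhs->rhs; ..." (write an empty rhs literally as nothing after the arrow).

ab->b; bb->a

  | ababb => babb => bbb => ab => b
  | aababa => ababa => baba => bba => aa
  | abbbba => bbbba => abba => bba => aa
  | abbbbab => bbbbab => abbab => bbab => aab => ab => b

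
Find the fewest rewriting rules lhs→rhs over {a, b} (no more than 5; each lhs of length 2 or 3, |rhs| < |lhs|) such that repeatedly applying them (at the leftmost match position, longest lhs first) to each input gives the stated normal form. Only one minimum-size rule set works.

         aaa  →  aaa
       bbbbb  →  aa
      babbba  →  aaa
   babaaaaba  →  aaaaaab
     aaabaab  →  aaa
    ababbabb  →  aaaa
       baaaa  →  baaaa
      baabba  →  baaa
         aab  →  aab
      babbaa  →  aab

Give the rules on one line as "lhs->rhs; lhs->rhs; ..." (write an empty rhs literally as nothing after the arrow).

aba->ab; bab->aa; bb->; bbb->aa

  | aaa
  | bbbbb => aabb => aa
  | babbba => aabba => aaa
  | babaaaaba => aaaaaaba => aaaaaab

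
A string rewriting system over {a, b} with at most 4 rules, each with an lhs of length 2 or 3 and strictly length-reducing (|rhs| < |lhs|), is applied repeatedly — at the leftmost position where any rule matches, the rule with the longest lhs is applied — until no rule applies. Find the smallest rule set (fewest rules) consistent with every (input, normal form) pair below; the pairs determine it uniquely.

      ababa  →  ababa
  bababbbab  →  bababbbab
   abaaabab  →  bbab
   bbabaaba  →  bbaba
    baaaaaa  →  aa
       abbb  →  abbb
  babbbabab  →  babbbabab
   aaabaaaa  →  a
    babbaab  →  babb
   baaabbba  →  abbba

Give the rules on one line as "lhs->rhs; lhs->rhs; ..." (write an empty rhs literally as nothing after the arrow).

  | ababa
  | bababbbab
  | abaaabab => aabab => bbab
  | bbabaaba => bbaba

aaa->a; aab->bb; baa->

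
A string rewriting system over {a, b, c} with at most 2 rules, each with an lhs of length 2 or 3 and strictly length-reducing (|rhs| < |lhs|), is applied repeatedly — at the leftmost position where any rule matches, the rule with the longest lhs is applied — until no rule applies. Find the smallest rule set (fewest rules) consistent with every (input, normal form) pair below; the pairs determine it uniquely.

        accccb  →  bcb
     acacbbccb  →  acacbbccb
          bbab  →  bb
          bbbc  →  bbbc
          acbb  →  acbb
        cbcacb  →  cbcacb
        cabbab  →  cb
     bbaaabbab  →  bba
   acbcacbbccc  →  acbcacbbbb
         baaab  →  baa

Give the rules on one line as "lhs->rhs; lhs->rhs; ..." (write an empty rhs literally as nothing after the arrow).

ab->; ccc->bb

  | accccb => abbcb => bcb
  | acacbbccb
  | bbab => bb
  | bbbc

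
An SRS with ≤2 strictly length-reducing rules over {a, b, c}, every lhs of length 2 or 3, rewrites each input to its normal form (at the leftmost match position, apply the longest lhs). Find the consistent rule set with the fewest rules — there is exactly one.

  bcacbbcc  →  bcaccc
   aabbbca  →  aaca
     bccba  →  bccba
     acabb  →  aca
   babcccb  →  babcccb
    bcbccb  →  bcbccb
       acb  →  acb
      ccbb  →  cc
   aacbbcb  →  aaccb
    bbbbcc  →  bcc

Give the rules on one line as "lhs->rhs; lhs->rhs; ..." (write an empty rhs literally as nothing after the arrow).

bb->; bbb->

  | bcacbbcc => bcaccc
  | aabbbca => aaca
  | bccba
  | acabb => aca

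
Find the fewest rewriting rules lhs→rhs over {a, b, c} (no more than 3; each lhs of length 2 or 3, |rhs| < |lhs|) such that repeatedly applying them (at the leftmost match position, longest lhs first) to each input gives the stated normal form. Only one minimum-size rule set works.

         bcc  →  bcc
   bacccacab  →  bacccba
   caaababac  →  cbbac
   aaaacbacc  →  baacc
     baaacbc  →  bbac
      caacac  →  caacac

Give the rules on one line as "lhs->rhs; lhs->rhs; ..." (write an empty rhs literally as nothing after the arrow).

ab->b; acb->ba

  | bcc
  | bacccacab => bacccacb => bacccba
  | caaababac => caababac => cababac => cbabac => cbbac
  | aaaacbacc => aaabaacc => aabaacc => abaacc => baacc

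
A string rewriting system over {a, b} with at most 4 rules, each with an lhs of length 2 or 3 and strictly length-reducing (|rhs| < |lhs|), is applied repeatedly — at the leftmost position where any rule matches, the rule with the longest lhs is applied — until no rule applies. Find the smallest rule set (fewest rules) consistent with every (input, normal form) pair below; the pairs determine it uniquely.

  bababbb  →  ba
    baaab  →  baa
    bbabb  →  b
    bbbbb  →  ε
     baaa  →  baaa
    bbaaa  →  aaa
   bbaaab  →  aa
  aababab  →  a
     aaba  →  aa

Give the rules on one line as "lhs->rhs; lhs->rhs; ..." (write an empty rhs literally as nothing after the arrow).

ab->; bb->; bbb->ba

  | bababbb => babbb => bbb => ba
  | baaab => baa
  | bbabb => abb => b
  | bbbbb => babb => bb => ε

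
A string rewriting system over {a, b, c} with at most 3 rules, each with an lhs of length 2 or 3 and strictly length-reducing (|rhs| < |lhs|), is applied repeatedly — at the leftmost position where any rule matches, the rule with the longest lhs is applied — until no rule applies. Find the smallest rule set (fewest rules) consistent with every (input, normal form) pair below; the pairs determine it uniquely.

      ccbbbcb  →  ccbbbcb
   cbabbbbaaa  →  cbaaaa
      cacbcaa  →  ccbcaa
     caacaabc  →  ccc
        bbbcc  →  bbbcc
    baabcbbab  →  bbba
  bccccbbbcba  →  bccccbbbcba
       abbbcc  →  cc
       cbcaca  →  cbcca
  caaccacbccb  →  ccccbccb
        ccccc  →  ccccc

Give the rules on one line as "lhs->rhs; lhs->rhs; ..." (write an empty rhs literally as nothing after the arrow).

ab->a; ac->c; bac->b

  | ccbbbcb
  | cbabbbbaaa => cbabbbaaa => cbabbaaa => cbabaaa => cbaaaa
  | cacbcaa => ccbcaa
  | caacaabc => cacaabc => ccaabc => ccaac => ccac => ccc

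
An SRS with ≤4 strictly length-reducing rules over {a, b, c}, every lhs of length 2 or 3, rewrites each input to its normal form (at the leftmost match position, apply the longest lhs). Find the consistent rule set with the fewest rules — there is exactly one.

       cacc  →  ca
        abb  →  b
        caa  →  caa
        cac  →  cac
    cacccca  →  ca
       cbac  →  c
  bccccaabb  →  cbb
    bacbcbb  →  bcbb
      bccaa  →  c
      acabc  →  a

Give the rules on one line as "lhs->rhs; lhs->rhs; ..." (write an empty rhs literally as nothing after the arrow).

ab->; ba->c; cc->; cca->

  | cacc => ca
  | abb => b
  | caa
  | cac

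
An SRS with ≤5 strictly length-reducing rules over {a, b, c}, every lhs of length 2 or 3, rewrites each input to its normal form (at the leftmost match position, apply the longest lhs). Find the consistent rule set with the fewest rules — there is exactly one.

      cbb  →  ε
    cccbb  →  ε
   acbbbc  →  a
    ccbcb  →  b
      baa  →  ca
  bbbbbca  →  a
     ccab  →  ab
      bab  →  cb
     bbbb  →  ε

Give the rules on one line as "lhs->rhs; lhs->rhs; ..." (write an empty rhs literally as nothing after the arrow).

ba->c; bb->c; bc->; cc->

  | cbb => cc => ε
  | cccbb => cbb => cc => ε
  | acbbbc => accbc => abc => a
  | ccbcb => bcb => b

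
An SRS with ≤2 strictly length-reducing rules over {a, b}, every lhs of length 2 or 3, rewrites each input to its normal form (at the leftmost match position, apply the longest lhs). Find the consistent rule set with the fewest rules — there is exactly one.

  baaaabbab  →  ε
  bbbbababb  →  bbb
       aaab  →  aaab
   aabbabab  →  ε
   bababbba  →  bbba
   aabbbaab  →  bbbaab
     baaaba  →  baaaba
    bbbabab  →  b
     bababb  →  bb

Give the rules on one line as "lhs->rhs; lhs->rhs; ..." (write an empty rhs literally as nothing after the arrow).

abb->bb; bab->

  | baaaabbab => baaabbab => baabbab => babbab => bab => ε
  | bbbbababb => bbbabb => bbb
  | aaab
  | aabbabab => abbabab => bbabab => bab => ε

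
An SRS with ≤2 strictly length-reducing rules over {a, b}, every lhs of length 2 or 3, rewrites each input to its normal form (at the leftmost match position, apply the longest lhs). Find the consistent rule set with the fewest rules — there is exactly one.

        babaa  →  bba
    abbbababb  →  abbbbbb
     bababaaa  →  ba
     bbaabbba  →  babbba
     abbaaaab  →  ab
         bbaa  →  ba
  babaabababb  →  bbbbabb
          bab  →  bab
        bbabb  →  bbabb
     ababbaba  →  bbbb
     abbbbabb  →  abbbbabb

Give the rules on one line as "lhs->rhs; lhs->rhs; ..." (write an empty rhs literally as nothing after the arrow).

aba->b; baa->a

  | babaa => bba
  | abbbababb => abbbbbb
  | bababaaa => bbbaaa => bbaa => ba
  | bbaabbba => babbba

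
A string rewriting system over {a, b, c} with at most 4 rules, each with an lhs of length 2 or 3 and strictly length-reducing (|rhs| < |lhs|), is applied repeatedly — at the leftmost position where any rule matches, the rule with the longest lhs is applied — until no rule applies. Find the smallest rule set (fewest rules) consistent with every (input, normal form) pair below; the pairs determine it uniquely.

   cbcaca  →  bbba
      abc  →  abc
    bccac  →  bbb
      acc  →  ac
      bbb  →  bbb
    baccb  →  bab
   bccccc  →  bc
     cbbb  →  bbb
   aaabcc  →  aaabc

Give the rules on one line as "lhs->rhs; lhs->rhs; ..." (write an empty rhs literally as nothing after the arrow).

cac->bb; cb->b; cc->c

  | cbcaca => bcaca => bbba
  | abc
  | bccac => bcac => bbb
  | acc => ac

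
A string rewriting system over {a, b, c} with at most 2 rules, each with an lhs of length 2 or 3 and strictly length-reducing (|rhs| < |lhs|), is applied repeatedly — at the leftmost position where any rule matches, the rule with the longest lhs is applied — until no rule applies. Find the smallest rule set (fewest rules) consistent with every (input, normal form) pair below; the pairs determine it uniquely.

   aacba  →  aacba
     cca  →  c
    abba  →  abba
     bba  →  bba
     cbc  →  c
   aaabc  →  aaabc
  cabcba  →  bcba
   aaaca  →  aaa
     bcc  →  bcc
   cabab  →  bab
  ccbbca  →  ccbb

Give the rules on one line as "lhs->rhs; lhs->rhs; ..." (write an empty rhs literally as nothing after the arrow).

ca->; cbc->c

  | aacba
  | cca => c
  | abba
  | bba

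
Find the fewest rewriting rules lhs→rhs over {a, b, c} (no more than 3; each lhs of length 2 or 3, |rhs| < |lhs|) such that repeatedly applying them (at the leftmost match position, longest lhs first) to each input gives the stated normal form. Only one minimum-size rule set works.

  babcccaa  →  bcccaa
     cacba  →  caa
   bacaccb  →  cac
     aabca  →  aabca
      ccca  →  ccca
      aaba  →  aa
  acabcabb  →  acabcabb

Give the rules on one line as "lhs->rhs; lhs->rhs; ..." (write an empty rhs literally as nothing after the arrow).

  | babcccaa => bcccaa
  | cacba => caa
  | bacaccb => caccb => cac
  | aabca

ba->; cb->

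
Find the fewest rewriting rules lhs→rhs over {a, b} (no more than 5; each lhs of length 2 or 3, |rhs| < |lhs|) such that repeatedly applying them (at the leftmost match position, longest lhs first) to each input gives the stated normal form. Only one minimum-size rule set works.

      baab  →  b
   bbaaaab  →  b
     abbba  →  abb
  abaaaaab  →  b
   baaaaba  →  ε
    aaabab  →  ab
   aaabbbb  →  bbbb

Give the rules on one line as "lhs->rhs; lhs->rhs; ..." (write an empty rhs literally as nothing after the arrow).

  | baab => aab => b
  | bbaaaab => baaab => aaab => b
  | abbba => abb
  | abaaaaab => aaaaaab => aaab => b

aa->; aaa->; ba->a; bba->b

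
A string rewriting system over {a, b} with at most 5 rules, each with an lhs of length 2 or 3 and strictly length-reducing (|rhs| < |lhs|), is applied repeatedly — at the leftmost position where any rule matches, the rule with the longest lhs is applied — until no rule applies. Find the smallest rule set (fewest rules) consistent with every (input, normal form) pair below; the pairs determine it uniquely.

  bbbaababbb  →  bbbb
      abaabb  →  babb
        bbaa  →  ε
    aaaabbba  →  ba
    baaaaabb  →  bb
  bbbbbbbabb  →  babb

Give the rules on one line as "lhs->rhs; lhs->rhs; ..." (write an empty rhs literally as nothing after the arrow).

aa->; aba->b; baa->a; bba->a

  | bbbaababbb => baababbb => ababbb => bbbb
  | abaabb => babb
  | bbaa => aa => ε
  | aaaabbba => aabbba => bbba => ba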